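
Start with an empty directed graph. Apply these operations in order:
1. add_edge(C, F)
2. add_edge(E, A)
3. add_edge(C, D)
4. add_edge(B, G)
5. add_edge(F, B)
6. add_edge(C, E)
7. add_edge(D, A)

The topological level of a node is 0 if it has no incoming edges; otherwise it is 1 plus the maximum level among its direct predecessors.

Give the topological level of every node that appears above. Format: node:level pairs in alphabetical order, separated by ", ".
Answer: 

Answer: A:2, B:2, C:0, D:1, E:1, F:1, G:3

Derivation:
Op 1: add_edge(C, F). Edges now: 1
Op 2: add_edge(E, A). Edges now: 2
Op 3: add_edge(C, D). Edges now: 3
Op 4: add_edge(B, G). Edges now: 4
Op 5: add_edge(F, B). Edges now: 5
Op 6: add_edge(C, E). Edges now: 6
Op 7: add_edge(D, A). Edges now: 7
Compute levels (Kahn BFS):
  sources (in-degree 0): C
  process C: level=0
    C->D: in-degree(D)=0, level(D)=1, enqueue
    C->E: in-degree(E)=0, level(E)=1, enqueue
    C->F: in-degree(F)=0, level(F)=1, enqueue
  process D: level=1
    D->A: in-degree(A)=1, level(A)>=2
  process E: level=1
    E->A: in-degree(A)=0, level(A)=2, enqueue
  process F: level=1
    F->B: in-degree(B)=0, level(B)=2, enqueue
  process A: level=2
  process B: level=2
    B->G: in-degree(G)=0, level(G)=3, enqueue
  process G: level=3
All levels: A:2, B:2, C:0, D:1, E:1, F:1, G:3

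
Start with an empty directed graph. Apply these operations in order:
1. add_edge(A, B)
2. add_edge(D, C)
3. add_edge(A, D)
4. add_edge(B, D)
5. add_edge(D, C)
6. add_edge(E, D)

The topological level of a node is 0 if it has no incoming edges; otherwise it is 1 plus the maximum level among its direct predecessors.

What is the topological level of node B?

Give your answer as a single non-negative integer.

Answer: 1

Derivation:
Op 1: add_edge(A, B). Edges now: 1
Op 2: add_edge(D, C). Edges now: 2
Op 3: add_edge(A, D). Edges now: 3
Op 4: add_edge(B, D). Edges now: 4
Op 5: add_edge(D, C) (duplicate, no change). Edges now: 4
Op 6: add_edge(E, D). Edges now: 5
Compute levels (Kahn BFS):
  sources (in-degree 0): A, E
  process A: level=0
    A->B: in-degree(B)=0, level(B)=1, enqueue
    A->D: in-degree(D)=2, level(D)>=1
  process E: level=0
    E->D: in-degree(D)=1, level(D)>=1
  process B: level=1
    B->D: in-degree(D)=0, level(D)=2, enqueue
  process D: level=2
    D->C: in-degree(C)=0, level(C)=3, enqueue
  process C: level=3
All levels: A:0, B:1, C:3, D:2, E:0
level(B) = 1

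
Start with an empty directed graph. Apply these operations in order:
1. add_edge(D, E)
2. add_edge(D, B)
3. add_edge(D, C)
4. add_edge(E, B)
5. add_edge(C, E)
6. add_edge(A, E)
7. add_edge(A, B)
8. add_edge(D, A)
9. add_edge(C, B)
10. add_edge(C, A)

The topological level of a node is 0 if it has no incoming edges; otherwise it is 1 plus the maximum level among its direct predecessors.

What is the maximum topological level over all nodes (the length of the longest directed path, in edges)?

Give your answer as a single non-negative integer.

Op 1: add_edge(D, E). Edges now: 1
Op 2: add_edge(D, B). Edges now: 2
Op 3: add_edge(D, C). Edges now: 3
Op 4: add_edge(E, B). Edges now: 4
Op 5: add_edge(C, E). Edges now: 5
Op 6: add_edge(A, E). Edges now: 6
Op 7: add_edge(A, B). Edges now: 7
Op 8: add_edge(D, A). Edges now: 8
Op 9: add_edge(C, B). Edges now: 9
Op 10: add_edge(C, A). Edges now: 10
Compute levels (Kahn BFS):
  sources (in-degree 0): D
  process D: level=0
    D->A: in-degree(A)=1, level(A)>=1
    D->B: in-degree(B)=3, level(B)>=1
    D->C: in-degree(C)=0, level(C)=1, enqueue
    D->E: in-degree(E)=2, level(E)>=1
  process C: level=1
    C->A: in-degree(A)=0, level(A)=2, enqueue
    C->B: in-degree(B)=2, level(B)>=2
    C->E: in-degree(E)=1, level(E)>=2
  process A: level=2
    A->B: in-degree(B)=1, level(B)>=3
    A->E: in-degree(E)=0, level(E)=3, enqueue
  process E: level=3
    E->B: in-degree(B)=0, level(B)=4, enqueue
  process B: level=4
All levels: A:2, B:4, C:1, D:0, E:3
max level = 4

Answer: 4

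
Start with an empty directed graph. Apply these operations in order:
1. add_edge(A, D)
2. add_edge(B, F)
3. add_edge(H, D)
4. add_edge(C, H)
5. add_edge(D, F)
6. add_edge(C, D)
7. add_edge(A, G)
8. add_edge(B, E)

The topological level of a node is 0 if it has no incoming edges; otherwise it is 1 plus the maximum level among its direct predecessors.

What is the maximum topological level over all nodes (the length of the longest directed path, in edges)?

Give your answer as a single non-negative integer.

Answer: 3

Derivation:
Op 1: add_edge(A, D). Edges now: 1
Op 2: add_edge(B, F). Edges now: 2
Op 3: add_edge(H, D). Edges now: 3
Op 4: add_edge(C, H). Edges now: 4
Op 5: add_edge(D, F). Edges now: 5
Op 6: add_edge(C, D). Edges now: 6
Op 7: add_edge(A, G). Edges now: 7
Op 8: add_edge(B, E). Edges now: 8
Compute levels (Kahn BFS):
  sources (in-degree 0): A, B, C
  process A: level=0
    A->D: in-degree(D)=2, level(D)>=1
    A->G: in-degree(G)=0, level(G)=1, enqueue
  process B: level=0
    B->E: in-degree(E)=0, level(E)=1, enqueue
    B->F: in-degree(F)=1, level(F)>=1
  process C: level=0
    C->D: in-degree(D)=1, level(D)>=1
    C->H: in-degree(H)=0, level(H)=1, enqueue
  process G: level=1
  process E: level=1
  process H: level=1
    H->D: in-degree(D)=0, level(D)=2, enqueue
  process D: level=2
    D->F: in-degree(F)=0, level(F)=3, enqueue
  process F: level=3
All levels: A:0, B:0, C:0, D:2, E:1, F:3, G:1, H:1
max level = 3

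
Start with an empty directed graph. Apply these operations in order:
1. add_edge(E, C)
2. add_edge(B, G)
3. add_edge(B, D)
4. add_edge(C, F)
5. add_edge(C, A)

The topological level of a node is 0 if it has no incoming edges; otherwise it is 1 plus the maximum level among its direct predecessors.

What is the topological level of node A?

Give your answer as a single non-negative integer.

Answer: 2

Derivation:
Op 1: add_edge(E, C). Edges now: 1
Op 2: add_edge(B, G). Edges now: 2
Op 3: add_edge(B, D). Edges now: 3
Op 4: add_edge(C, F). Edges now: 4
Op 5: add_edge(C, A). Edges now: 5
Compute levels (Kahn BFS):
  sources (in-degree 0): B, E
  process B: level=0
    B->D: in-degree(D)=0, level(D)=1, enqueue
    B->G: in-degree(G)=0, level(G)=1, enqueue
  process E: level=0
    E->C: in-degree(C)=0, level(C)=1, enqueue
  process D: level=1
  process G: level=1
  process C: level=1
    C->A: in-degree(A)=0, level(A)=2, enqueue
    C->F: in-degree(F)=0, level(F)=2, enqueue
  process A: level=2
  process F: level=2
All levels: A:2, B:0, C:1, D:1, E:0, F:2, G:1
level(A) = 2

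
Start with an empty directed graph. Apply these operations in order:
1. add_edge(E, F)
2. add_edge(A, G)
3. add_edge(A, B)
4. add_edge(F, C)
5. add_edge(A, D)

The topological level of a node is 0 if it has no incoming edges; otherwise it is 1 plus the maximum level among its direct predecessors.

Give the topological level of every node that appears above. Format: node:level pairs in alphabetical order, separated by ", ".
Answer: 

Answer: A:0, B:1, C:2, D:1, E:0, F:1, G:1

Derivation:
Op 1: add_edge(E, F). Edges now: 1
Op 2: add_edge(A, G). Edges now: 2
Op 3: add_edge(A, B). Edges now: 3
Op 4: add_edge(F, C). Edges now: 4
Op 5: add_edge(A, D). Edges now: 5
Compute levels (Kahn BFS):
  sources (in-degree 0): A, E
  process A: level=0
    A->B: in-degree(B)=0, level(B)=1, enqueue
    A->D: in-degree(D)=0, level(D)=1, enqueue
    A->G: in-degree(G)=0, level(G)=1, enqueue
  process E: level=0
    E->F: in-degree(F)=0, level(F)=1, enqueue
  process B: level=1
  process D: level=1
  process G: level=1
  process F: level=1
    F->C: in-degree(C)=0, level(C)=2, enqueue
  process C: level=2
All levels: A:0, B:1, C:2, D:1, E:0, F:1, G:1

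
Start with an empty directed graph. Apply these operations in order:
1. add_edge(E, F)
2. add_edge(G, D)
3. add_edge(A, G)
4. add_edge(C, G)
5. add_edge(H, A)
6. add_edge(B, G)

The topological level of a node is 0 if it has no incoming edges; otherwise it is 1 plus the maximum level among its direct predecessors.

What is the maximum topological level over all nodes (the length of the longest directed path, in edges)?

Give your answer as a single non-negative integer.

Answer: 3

Derivation:
Op 1: add_edge(E, F). Edges now: 1
Op 2: add_edge(G, D). Edges now: 2
Op 3: add_edge(A, G). Edges now: 3
Op 4: add_edge(C, G). Edges now: 4
Op 5: add_edge(H, A). Edges now: 5
Op 6: add_edge(B, G). Edges now: 6
Compute levels (Kahn BFS):
  sources (in-degree 0): B, C, E, H
  process B: level=0
    B->G: in-degree(G)=2, level(G)>=1
  process C: level=0
    C->G: in-degree(G)=1, level(G)>=1
  process E: level=0
    E->F: in-degree(F)=0, level(F)=1, enqueue
  process H: level=0
    H->A: in-degree(A)=0, level(A)=1, enqueue
  process F: level=1
  process A: level=1
    A->G: in-degree(G)=0, level(G)=2, enqueue
  process G: level=2
    G->D: in-degree(D)=0, level(D)=3, enqueue
  process D: level=3
All levels: A:1, B:0, C:0, D:3, E:0, F:1, G:2, H:0
max level = 3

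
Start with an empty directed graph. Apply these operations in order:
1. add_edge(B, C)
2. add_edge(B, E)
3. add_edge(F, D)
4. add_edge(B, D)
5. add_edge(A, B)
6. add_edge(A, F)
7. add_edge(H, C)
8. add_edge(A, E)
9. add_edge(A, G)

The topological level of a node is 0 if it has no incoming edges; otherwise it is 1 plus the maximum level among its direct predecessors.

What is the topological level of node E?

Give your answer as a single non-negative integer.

Op 1: add_edge(B, C). Edges now: 1
Op 2: add_edge(B, E). Edges now: 2
Op 3: add_edge(F, D). Edges now: 3
Op 4: add_edge(B, D). Edges now: 4
Op 5: add_edge(A, B). Edges now: 5
Op 6: add_edge(A, F). Edges now: 6
Op 7: add_edge(H, C). Edges now: 7
Op 8: add_edge(A, E). Edges now: 8
Op 9: add_edge(A, G). Edges now: 9
Compute levels (Kahn BFS):
  sources (in-degree 0): A, H
  process A: level=0
    A->B: in-degree(B)=0, level(B)=1, enqueue
    A->E: in-degree(E)=1, level(E)>=1
    A->F: in-degree(F)=0, level(F)=1, enqueue
    A->G: in-degree(G)=0, level(G)=1, enqueue
  process H: level=0
    H->C: in-degree(C)=1, level(C)>=1
  process B: level=1
    B->C: in-degree(C)=0, level(C)=2, enqueue
    B->D: in-degree(D)=1, level(D)>=2
    B->E: in-degree(E)=0, level(E)=2, enqueue
  process F: level=1
    F->D: in-degree(D)=0, level(D)=2, enqueue
  process G: level=1
  process C: level=2
  process E: level=2
  process D: level=2
All levels: A:0, B:1, C:2, D:2, E:2, F:1, G:1, H:0
level(E) = 2

Answer: 2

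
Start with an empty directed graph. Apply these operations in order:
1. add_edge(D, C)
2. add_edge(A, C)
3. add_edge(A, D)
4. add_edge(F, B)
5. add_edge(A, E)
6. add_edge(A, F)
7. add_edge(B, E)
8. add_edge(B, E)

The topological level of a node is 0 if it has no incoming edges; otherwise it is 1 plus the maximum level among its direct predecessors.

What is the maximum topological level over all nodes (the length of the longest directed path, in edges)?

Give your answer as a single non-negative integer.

Answer: 3

Derivation:
Op 1: add_edge(D, C). Edges now: 1
Op 2: add_edge(A, C). Edges now: 2
Op 3: add_edge(A, D). Edges now: 3
Op 4: add_edge(F, B). Edges now: 4
Op 5: add_edge(A, E). Edges now: 5
Op 6: add_edge(A, F). Edges now: 6
Op 7: add_edge(B, E). Edges now: 7
Op 8: add_edge(B, E) (duplicate, no change). Edges now: 7
Compute levels (Kahn BFS):
  sources (in-degree 0): A
  process A: level=0
    A->C: in-degree(C)=1, level(C)>=1
    A->D: in-degree(D)=0, level(D)=1, enqueue
    A->E: in-degree(E)=1, level(E)>=1
    A->F: in-degree(F)=0, level(F)=1, enqueue
  process D: level=1
    D->C: in-degree(C)=0, level(C)=2, enqueue
  process F: level=1
    F->B: in-degree(B)=0, level(B)=2, enqueue
  process C: level=2
  process B: level=2
    B->E: in-degree(E)=0, level(E)=3, enqueue
  process E: level=3
All levels: A:0, B:2, C:2, D:1, E:3, F:1
max level = 3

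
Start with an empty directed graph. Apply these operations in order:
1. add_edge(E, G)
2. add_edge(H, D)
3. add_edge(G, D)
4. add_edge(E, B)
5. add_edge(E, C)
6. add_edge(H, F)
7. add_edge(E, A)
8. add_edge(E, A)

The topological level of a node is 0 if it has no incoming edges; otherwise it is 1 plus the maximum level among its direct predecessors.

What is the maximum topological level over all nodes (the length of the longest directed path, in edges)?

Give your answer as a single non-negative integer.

Op 1: add_edge(E, G). Edges now: 1
Op 2: add_edge(H, D). Edges now: 2
Op 3: add_edge(G, D). Edges now: 3
Op 4: add_edge(E, B). Edges now: 4
Op 5: add_edge(E, C). Edges now: 5
Op 6: add_edge(H, F). Edges now: 6
Op 7: add_edge(E, A). Edges now: 7
Op 8: add_edge(E, A) (duplicate, no change). Edges now: 7
Compute levels (Kahn BFS):
  sources (in-degree 0): E, H
  process E: level=0
    E->A: in-degree(A)=0, level(A)=1, enqueue
    E->B: in-degree(B)=0, level(B)=1, enqueue
    E->C: in-degree(C)=0, level(C)=1, enqueue
    E->G: in-degree(G)=0, level(G)=1, enqueue
  process H: level=0
    H->D: in-degree(D)=1, level(D)>=1
    H->F: in-degree(F)=0, level(F)=1, enqueue
  process A: level=1
  process B: level=1
  process C: level=1
  process G: level=1
    G->D: in-degree(D)=0, level(D)=2, enqueue
  process F: level=1
  process D: level=2
All levels: A:1, B:1, C:1, D:2, E:0, F:1, G:1, H:0
max level = 2

Answer: 2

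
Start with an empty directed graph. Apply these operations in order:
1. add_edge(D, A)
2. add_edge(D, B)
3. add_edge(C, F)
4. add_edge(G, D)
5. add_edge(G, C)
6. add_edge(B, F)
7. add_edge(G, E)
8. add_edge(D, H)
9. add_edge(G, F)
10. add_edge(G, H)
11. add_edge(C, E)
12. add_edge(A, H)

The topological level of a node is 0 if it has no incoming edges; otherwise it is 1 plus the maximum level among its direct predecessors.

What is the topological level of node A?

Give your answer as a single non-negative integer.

Op 1: add_edge(D, A). Edges now: 1
Op 2: add_edge(D, B). Edges now: 2
Op 3: add_edge(C, F). Edges now: 3
Op 4: add_edge(G, D). Edges now: 4
Op 5: add_edge(G, C). Edges now: 5
Op 6: add_edge(B, F). Edges now: 6
Op 7: add_edge(G, E). Edges now: 7
Op 8: add_edge(D, H). Edges now: 8
Op 9: add_edge(G, F). Edges now: 9
Op 10: add_edge(G, H). Edges now: 10
Op 11: add_edge(C, E). Edges now: 11
Op 12: add_edge(A, H). Edges now: 12
Compute levels (Kahn BFS):
  sources (in-degree 0): G
  process G: level=0
    G->C: in-degree(C)=0, level(C)=1, enqueue
    G->D: in-degree(D)=0, level(D)=1, enqueue
    G->E: in-degree(E)=1, level(E)>=1
    G->F: in-degree(F)=2, level(F)>=1
    G->H: in-degree(H)=2, level(H)>=1
  process C: level=1
    C->E: in-degree(E)=0, level(E)=2, enqueue
    C->F: in-degree(F)=1, level(F)>=2
  process D: level=1
    D->A: in-degree(A)=0, level(A)=2, enqueue
    D->B: in-degree(B)=0, level(B)=2, enqueue
    D->H: in-degree(H)=1, level(H)>=2
  process E: level=2
  process A: level=2
    A->H: in-degree(H)=0, level(H)=3, enqueue
  process B: level=2
    B->F: in-degree(F)=0, level(F)=3, enqueue
  process H: level=3
  process F: level=3
All levels: A:2, B:2, C:1, D:1, E:2, F:3, G:0, H:3
level(A) = 2

Answer: 2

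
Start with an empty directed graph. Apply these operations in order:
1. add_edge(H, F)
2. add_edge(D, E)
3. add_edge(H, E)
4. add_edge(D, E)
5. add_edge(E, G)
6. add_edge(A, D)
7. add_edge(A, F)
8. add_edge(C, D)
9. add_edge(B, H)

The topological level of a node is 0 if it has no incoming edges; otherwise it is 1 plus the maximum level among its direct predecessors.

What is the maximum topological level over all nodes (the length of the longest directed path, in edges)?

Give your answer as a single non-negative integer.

Op 1: add_edge(H, F). Edges now: 1
Op 2: add_edge(D, E). Edges now: 2
Op 3: add_edge(H, E). Edges now: 3
Op 4: add_edge(D, E) (duplicate, no change). Edges now: 3
Op 5: add_edge(E, G). Edges now: 4
Op 6: add_edge(A, D). Edges now: 5
Op 7: add_edge(A, F). Edges now: 6
Op 8: add_edge(C, D). Edges now: 7
Op 9: add_edge(B, H). Edges now: 8
Compute levels (Kahn BFS):
  sources (in-degree 0): A, B, C
  process A: level=0
    A->D: in-degree(D)=1, level(D)>=1
    A->F: in-degree(F)=1, level(F)>=1
  process B: level=0
    B->H: in-degree(H)=0, level(H)=1, enqueue
  process C: level=0
    C->D: in-degree(D)=0, level(D)=1, enqueue
  process H: level=1
    H->E: in-degree(E)=1, level(E)>=2
    H->F: in-degree(F)=0, level(F)=2, enqueue
  process D: level=1
    D->E: in-degree(E)=0, level(E)=2, enqueue
  process F: level=2
  process E: level=2
    E->G: in-degree(G)=0, level(G)=3, enqueue
  process G: level=3
All levels: A:0, B:0, C:0, D:1, E:2, F:2, G:3, H:1
max level = 3

Answer: 3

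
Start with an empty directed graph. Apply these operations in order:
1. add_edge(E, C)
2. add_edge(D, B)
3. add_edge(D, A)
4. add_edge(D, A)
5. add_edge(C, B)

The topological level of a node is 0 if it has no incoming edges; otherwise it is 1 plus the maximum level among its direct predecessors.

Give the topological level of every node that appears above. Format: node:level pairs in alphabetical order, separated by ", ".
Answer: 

Op 1: add_edge(E, C). Edges now: 1
Op 2: add_edge(D, B). Edges now: 2
Op 3: add_edge(D, A). Edges now: 3
Op 4: add_edge(D, A) (duplicate, no change). Edges now: 3
Op 5: add_edge(C, B). Edges now: 4
Compute levels (Kahn BFS):
  sources (in-degree 0): D, E
  process D: level=0
    D->A: in-degree(A)=0, level(A)=1, enqueue
    D->B: in-degree(B)=1, level(B)>=1
  process E: level=0
    E->C: in-degree(C)=0, level(C)=1, enqueue
  process A: level=1
  process C: level=1
    C->B: in-degree(B)=0, level(B)=2, enqueue
  process B: level=2
All levels: A:1, B:2, C:1, D:0, E:0

Answer: A:1, B:2, C:1, D:0, E:0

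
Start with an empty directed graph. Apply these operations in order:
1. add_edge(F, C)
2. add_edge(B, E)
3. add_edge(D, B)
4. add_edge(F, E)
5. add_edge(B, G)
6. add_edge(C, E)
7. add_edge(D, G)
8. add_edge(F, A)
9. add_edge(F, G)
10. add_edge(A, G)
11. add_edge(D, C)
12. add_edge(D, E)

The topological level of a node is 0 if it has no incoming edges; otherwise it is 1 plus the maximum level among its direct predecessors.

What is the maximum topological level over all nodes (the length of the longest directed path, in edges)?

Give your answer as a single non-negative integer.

Answer: 2

Derivation:
Op 1: add_edge(F, C). Edges now: 1
Op 2: add_edge(B, E). Edges now: 2
Op 3: add_edge(D, B). Edges now: 3
Op 4: add_edge(F, E). Edges now: 4
Op 5: add_edge(B, G). Edges now: 5
Op 6: add_edge(C, E). Edges now: 6
Op 7: add_edge(D, G). Edges now: 7
Op 8: add_edge(F, A). Edges now: 8
Op 9: add_edge(F, G). Edges now: 9
Op 10: add_edge(A, G). Edges now: 10
Op 11: add_edge(D, C). Edges now: 11
Op 12: add_edge(D, E). Edges now: 12
Compute levels (Kahn BFS):
  sources (in-degree 0): D, F
  process D: level=0
    D->B: in-degree(B)=0, level(B)=1, enqueue
    D->C: in-degree(C)=1, level(C)>=1
    D->E: in-degree(E)=3, level(E)>=1
    D->G: in-degree(G)=3, level(G)>=1
  process F: level=0
    F->A: in-degree(A)=0, level(A)=1, enqueue
    F->C: in-degree(C)=0, level(C)=1, enqueue
    F->E: in-degree(E)=2, level(E)>=1
    F->G: in-degree(G)=2, level(G)>=1
  process B: level=1
    B->E: in-degree(E)=1, level(E)>=2
    B->G: in-degree(G)=1, level(G)>=2
  process A: level=1
    A->G: in-degree(G)=0, level(G)=2, enqueue
  process C: level=1
    C->E: in-degree(E)=0, level(E)=2, enqueue
  process G: level=2
  process E: level=2
All levels: A:1, B:1, C:1, D:0, E:2, F:0, G:2
max level = 2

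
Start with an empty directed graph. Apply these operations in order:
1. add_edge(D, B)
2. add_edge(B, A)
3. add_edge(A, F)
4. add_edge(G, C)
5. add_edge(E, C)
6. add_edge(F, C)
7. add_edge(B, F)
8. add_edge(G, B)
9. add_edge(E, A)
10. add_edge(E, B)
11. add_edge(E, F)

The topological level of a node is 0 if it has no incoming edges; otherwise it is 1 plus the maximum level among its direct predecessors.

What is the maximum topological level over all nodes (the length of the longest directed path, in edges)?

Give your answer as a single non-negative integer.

Op 1: add_edge(D, B). Edges now: 1
Op 2: add_edge(B, A). Edges now: 2
Op 3: add_edge(A, F). Edges now: 3
Op 4: add_edge(G, C). Edges now: 4
Op 5: add_edge(E, C). Edges now: 5
Op 6: add_edge(F, C). Edges now: 6
Op 7: add_edge(B, F). Edges now: 7
Op 8: add_edge(G, B). Edges now: 8
Op 9: add_edge(E, A). Edges now: 9
Op 10: add_edge(E, B). Edges now: 10
Op 11: add_edge(E, F). Edges now: 11
Compute levels (Kahn BFS):
  sources (in-degree 0): D, E, G
  process D: level=0
    D->B: in-degree(B)=2, level(B)>=1
  process E: level=0
    E->A: in-degree(A)=1, level(A)>=1
    E->B: in-degree(B)=1, level(B)>=1
    E->C: in-degree(C)=2, level(C)>=1
    E->F: in-degree(F)=2, level(F)>=1
  process G: level=0
    G->B: in-degree(B)=0, level(B)=1, enqueue
    G->C: in-degree(C)=1, level(C)>=1
  process B: level=1
    B->A: in-degree(A)=0, level(A)=2, enqueue
    B->F: in-degree(F)=1, level(F)>=2
  process A: level=2
    A->F: in-degree(F)=0, level(F)=3, enqueue
  process F: level=3
    F->C: in-degree(C)=0, level(C)=4, enqueue
  process C: level=4
All levels: A:2, B:1, C:4, D:0, E:0, F:3, G:0
max level = 4

Answer: 4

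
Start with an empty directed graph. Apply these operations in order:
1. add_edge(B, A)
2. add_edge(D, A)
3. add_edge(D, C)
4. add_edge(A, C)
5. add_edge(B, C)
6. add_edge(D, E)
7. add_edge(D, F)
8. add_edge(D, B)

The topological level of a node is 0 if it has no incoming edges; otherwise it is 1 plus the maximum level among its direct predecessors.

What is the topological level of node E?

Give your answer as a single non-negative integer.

Op 1: add_edge(B, A). Edges now: 1
Op 2: add_edge(D, A). Edges now: 2
Op 3: add_edge(D, C). Edges now: 3
Op 4: add_edge(A, C). Edges now: 4
Op 5: add_edge(B, C). Edges now: 5
Op 6: add_edge(D, E). Edges now: 6
Op 7: add_edge(D, F). Edges now: 7
Op 8: add_edge(D, B). Edges now: 8
Compute levels (Kahn BFS):
  sources (in-degree 0): D
  process D: level=0
    D->A: in-degree(A)=1, level(A)>=1
    D->B: in-degree(B)=0, level(B)=1, enqueue
    D->C: in-degree(C)=2, level(C)>=1
    D->E: in-degree(E)=0, level(E)=1, enqueue
    D->F: in-degree(F)=0, level(F)=1, enqueue
  process B: level=1
    B->A: in-degree(A)=0, level(A)=2, enqueue
    B->C: in-degree(C)=1, level(C)>=2
  process E: level=1
  process F: level=1
  process A: level=2
    A->C: in-degree(C)=0, level(C)=3, enqueue
  process C: level=3
All levels: A:2, B:1, C:3, D:0, E:1, F:1
level(E) = 1

Answer: 1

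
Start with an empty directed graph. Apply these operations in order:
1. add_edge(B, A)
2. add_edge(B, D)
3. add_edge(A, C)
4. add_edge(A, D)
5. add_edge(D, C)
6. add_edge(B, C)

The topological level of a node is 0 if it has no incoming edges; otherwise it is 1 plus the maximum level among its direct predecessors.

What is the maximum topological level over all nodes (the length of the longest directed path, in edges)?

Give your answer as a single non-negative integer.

Op 1: add_edge(B, A). Edges now: 1
Op 2: add_edge(B, D). Edges now: 2
Op 3: add_edge(A, C). Edges now: 3
Op 4: add_edge(A, D). Edges now: 4
Op 5: add_edge(D, C). Edges now: 5
Op 6: add_edge(B, C). Edges now: 6
Compute levels (Kahn BFS):
  sources (in-degree 0): B
  process B: level=0
    B->A: in-degree(A)=0, level(A)=1, enqueue
    B->C: in-degree(C)=2, level(C)>=1
    B->D: in-degree(D)=1, level(D)>=1
  process A: level=1
    A->C: in-degree(C)=1, level(C)>=2
    A->D: in-degree(D)=0, level(D)=2, enqueue
  process D: level=2
    D->C: in-degree(C)=0, level(C)=3, enqueue
  process C: level=3
All levels: A:1, B:0, C:3, D:2
max level = 3

Answer: 3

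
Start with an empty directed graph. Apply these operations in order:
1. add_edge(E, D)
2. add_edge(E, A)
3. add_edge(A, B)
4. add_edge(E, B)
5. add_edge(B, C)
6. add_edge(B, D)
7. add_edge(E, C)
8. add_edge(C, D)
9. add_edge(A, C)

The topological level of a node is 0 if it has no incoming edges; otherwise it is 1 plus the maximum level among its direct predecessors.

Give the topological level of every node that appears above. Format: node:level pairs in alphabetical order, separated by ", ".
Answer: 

Answer: A:1, B:2, C:3, D:4, E:0

Derivation:
Op 1: add_edge(E, D). Edges now: 1
Op 2: add_edge(E, A). Edges now: 2
Op 3: add_edge(A, B). Edges now: 3
Op 4: add_edge(E, B). Edges now: 4
Op 5: add_edge(B, C). Edges now: 5
Op 6: add_edge(B, D). Edges now: 6
Op 7: add_edge(E, C). Edges now: 7
Op 8: add_edge(C, D). Edges now: 8
Op 9: add_edge(A, C). Edges now: 9
Compute levels (Kahn BFS):
  sources (in-degree 0): E
  process E: level=0
    E->A: in-degree(A)=0, level(A)=1, enqueue
    E->B: in-degree(B)=1, level(B)>=1
    E->C: in-degree(C)=2, level(C)>=1
    E->D: in-degree(D)=2, level(D)>=1
  process A: level=1
    A->B: in-degree(B)=0, level(B)=2, enqueue
    A->C: in-degree(C)=1, level(C)>=2
  process B: level=2
    B->C: in-degree(C)=0, level(C)=3, enqueue
    B->D: in-degree(D)=1, level(D)>=3
  process C: level=3
    C->D: in-degree(D)=0, level(D)=4, enqueue
  process D: level=4
All levels: A:1, B:2, C:3, D:4, E:0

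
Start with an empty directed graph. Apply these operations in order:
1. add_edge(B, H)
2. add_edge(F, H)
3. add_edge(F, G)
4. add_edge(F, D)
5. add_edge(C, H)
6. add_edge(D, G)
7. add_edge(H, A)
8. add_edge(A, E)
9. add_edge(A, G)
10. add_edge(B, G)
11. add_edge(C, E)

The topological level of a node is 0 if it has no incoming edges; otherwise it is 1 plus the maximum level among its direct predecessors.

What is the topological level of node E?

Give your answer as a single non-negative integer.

Answer: 3

Derivation:
Op 1: add_edge(B, H). Edges now: 1
Op 2: add_edge(F, H). Edges now: 2
Op 3: add_edge(F, G). Edges now: 3
Op 4: add_edge(F, D). Edges now: 4
Op 5: add_edge(C, H). Edges now: 5
Op 6: add_edge(D, G). Edges now: 6
Op 7: add_edge(H, A). Edges now: 7
Op 8: add_edge(A, E). Edges now: 8
Op 9: add_edge(A, G). Edges now: 9
Op 10: add_edge(B, G). Edges now: 10
Op 11: add_edge(C, E). Edges now: 11
Compute levels (Kahn BFS):
  sources (in-degree 0): B, C, F
  process B: level=0
    B->G: in-degree(G)=3, level(G)>=1
    B->H: in-degree(H)=2, level(H)>=1
  process C: level=0
    C->E: in-degree(E)=1, level(E)>=1
    C->H: in-degree(H)=1, level(H)>=1
  process F: level=0
    F->D: in-degree(D)=0, level(D)=1, enqueue
    F->G: in-degree(G)=2, level(G)>=1
    F->H: in-degree(H)=0, level(H)=1, enqueue
  process D: level=1
    D->G: in-degree(G)=1, level(G)>=2
  process H: level=1
    H->A: in-degree(A)=0, level(A)=2, enqueue
  process A: level=2
    A->E: in-degree(E)=0, level(E)=3, enqueue
    A->G: in-degree(G)=0, level(G)=3, enqueue
  process E: level=3
  process G: level=3
All levels: A:2, B:0, C:0, D:1, E:3, F:0, G:3, H:1
level(E) = 3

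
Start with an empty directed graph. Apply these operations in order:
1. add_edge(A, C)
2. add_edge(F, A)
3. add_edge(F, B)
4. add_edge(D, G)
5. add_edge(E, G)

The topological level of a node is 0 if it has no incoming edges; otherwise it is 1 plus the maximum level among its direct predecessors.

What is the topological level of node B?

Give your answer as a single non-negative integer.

Op 1: add_edge(A, C). Edges now: 1
Op 2: add_edge(F, A). Edges now: 2
Op 3: add_edge(F, B). Edges now: 3
Op 4: add_edge(D, G). Edges now: 4
Op 5: add_edge(E, G). Edges now: 5
Compute levels (Kahn BFS):
  sources (in-degree 0): D, E, F
  process D: level=0
    D->G: in-degree(G)=1, level(G)>=1
  process E: level=0
    E->G: in-degree(G)=0, level(G)=1, enqueue
  process F: level=0
    F->A: in-degree(A)=0, level(A)=1, enqueue
    F->B: in-degree(B)=0, level(B)=1, enqueue
  process G: level=1
  process A: level=1
    A->C: in-degree(C)=0, level(C)=2, enqueue
  process B: level=1
  process C: level=2
All levels: A:1, B:1, C:2, D:0, E:0, F:0, G:1
level(B) = 1

Answer: 1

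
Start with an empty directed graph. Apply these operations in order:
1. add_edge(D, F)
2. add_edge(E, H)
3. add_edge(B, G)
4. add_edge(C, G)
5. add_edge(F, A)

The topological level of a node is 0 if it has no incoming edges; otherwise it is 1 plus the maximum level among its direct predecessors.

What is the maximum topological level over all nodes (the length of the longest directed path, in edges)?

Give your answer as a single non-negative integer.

Op 1: add_edge(D, F). Edges now: 1
Op 2: add_edge(E, H). Edges now: 2
Op 3: add_edge(B, G). Edges now: 3
Op 4: add_edge(C, G). Edges now: 4
Op 5: add_edge(F, A). Edges now: 5
Compute levels (Kahn BFS):
  sources (in-degree 0): B, C, D, E
  process B: level=0
    B->G: in-degree(G)=1, level(G)>=1
  process C: level=0
    C->G: in-degree(G)=0, level(G)=1, enqueue
  process D: level=0
    D->F: in-degree(F)=0, level(F)=1, enqueue
  process E: level=0
    E->H: in-degree(H)=0, level(H)=1, enqueue
  process G: level=1
  process F: level=1
    F->A: in-degree(A)=0, level(A)=2, enqueue
  process H: level=1
  process A: level=2
All levels: A:2, B:0, C:0, D:0, E:0, F:1, G:1, H:1
max level = 2

Answer: 2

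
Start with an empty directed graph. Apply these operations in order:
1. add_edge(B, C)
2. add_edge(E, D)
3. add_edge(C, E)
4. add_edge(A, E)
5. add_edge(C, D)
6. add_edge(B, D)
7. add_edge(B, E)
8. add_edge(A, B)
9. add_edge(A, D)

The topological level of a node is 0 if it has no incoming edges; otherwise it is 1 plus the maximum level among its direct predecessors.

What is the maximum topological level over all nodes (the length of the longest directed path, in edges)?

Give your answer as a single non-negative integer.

Answer: 4

Derivation:
Op 1: add_edge(B, C). Edges now: 1
Op 2: add_edge(E, D). Edges now: 2
Op 3: add_edge(C, E). Edges now: 3
Op 4: add_edge(A, E). Edges now: 4
Op 5: add_edge(C, D). Edges now: 5
Op 6: add_edge(B, D). Edges now: 6
Op 7: add_edge(B, E). Edges now: 7
Op 8: add_edge(A, B). Edges now: 8
Op 9: add_edge(A, D). Edges now: 9
Compute levels (Kahn BFS):
  sources (in-degree 0): A
  process A: level=0
    A->B: in-degree(B)=0, level(B)=1, enqueue
    A->D: in-degree(D)=3, level(D)>=1
    A->E: in-degree(E)=2, level(E)>=1
  process B: level=1
    B->C: in-degree(C)=0, level(C)=2, enqueue
    B->D: in-degree(D)=2, level(D)>=2
    B->E: in-degree(E)=1, level(E)>=2
  process C: level=2
    C->D: in-degree(D)=1, level(D)>=3
    C->E: in-degree(E)=0, level(E)=3, enqueue
  process E: level=3
    E->D: in-degree(D)=0, level(D)=4, enqueue
  process D: level=4
All levels: A:0, B:1, C:2, D:4, E:3
max level = 4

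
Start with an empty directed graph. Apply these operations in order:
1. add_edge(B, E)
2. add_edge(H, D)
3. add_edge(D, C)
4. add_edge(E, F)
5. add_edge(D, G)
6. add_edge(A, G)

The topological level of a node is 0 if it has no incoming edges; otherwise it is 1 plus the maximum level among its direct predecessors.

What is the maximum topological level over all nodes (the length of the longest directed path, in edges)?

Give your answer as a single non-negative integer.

Answer: 2

Derivation:
Op 1: add_edge(B, E). Edges now: 1
Op 2: add_edge(H, D). Edges now: 2
Op 3: add_edge(D, C). Edges now: 3
Op 4: add_edge(E, F). Edges now: 4
Op 5: add_edge(D, G). Edges now: 5
Op 6: add_edge(A, G). Edges now: 6
Compute levels (Kahn BFS):
  sources (in-degree 0): A, B, H
  process A: level=0
    A->G: in-degree(G)=1, level(G)>=1
  process B: level=0
    B->E: in-degree(E)=0, level(E)=1, enqueue
  process H: level=0
    H->D: in-degree(D)=0, level(D)=1, enqueue
  process E: level=1
    E->F: in-degree(F)=0, level(F)=2, enqueue
  process D: level=1
    D->C: in-degree(C)=0, level(C)=2, enqueue
    D->G: in-degree(G)=0, level(G)=2, enqueue
  process F: level=2
  process C: level=2
  process G: level=2
All levels: A:0, B:0, C:2, D:1, E:1, F:2, G:2, H:0
max level = 2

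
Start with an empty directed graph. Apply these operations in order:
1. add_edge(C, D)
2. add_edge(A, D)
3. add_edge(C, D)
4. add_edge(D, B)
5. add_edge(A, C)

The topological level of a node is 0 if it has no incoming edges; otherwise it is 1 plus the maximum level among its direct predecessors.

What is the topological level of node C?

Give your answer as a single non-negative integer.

Answer: 1

Derivation:
Op 1: add_edge(C, D). Edges now: 1
Op 2: add_edge(A, D). Edges now: 2
Op 3: add_edge(C, D) (duplicate, no change). Edges now: 2
Op 4: add_edge(D, B). Edges now: 3
Op 5: add_edge(A, C). Edges now: 4
Compute levels (Kahn BFS):
  sources (in-degree 0): A
  process A: level=0
    A->C: in-degree(C)=0, level(C)=1, enqueue
    A->D: in-degree(D)=1, level(D)>=1
  process C: level=1
    C->D: in-degree(D)=0, level(D)=2, enqueue
  process D: level=2
    D->B: in-degree(B)=0, level(B)=3, enqueue
  process B: level=3
All levels: A:0, B:3, C:1, D:2
level(C) = 1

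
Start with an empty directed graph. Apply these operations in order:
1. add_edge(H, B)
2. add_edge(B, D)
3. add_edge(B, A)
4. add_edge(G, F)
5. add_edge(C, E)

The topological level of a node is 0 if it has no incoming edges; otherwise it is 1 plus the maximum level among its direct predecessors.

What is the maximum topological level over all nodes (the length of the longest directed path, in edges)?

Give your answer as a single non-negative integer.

Answer: 2

Derivation:
Op 1: add_edge(H, B). Edges now: 1
Op 2: add_edge(B, D). Edges now: 2
Op 3: add_edge(B, A). Edges now: 3
Op 4: add_edge(G, F). Edges now: 4
Op 5: add_edge(C, E). Edges now: 5
Compute levels (Kahn BFS):
  sources (in-degree 0): C, G, H
  process C: level=0
    C->E: in-degree(E)=0, level(E)=1, enqueue
  process G: level=0
    G->F: in-degree(F)=0, level(F)=1, enqueue
  process H: level=0
    H->B: in-degree(B)=0, level(B)=1, enqueue
  process E: level=1
  process F: level=1
  process B: level=1
    B->A: in-degree(A)=0, level(A)=2, enqueue
    B->D: in-degree(D)=0, level(D)=2, enqueue
  process A: level=2
  process D: level=2
All levels: A:2, B:1, C:0, D:2, E:1, F:1, G:0, H:0
max level = 2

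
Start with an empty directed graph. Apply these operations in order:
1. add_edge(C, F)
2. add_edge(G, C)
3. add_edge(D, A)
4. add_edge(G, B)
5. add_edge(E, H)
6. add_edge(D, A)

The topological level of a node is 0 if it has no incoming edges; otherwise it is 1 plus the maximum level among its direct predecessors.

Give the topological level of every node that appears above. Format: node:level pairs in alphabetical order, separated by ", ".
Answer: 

Answer: A:1, B:1, C:1, D:0, E:0, F:2, G:0, H:1

Derivation:
Op 1: add_edge(C, F). Edges now: 1
Op 2: add_edge(G, C). Edges now: 2
Op 3: add_edge(D, A). Edges now: 3
Op 4: add_edge(G, B). Edges now: 4
Op 5: add_edge(E, H). Edges now: 5
Op 6: add_edge(D, A) (duplicate, no change). Edges now: 5
Compute levels (Kahn BFS):
  sources (in-degree 0): D, E, G
  process D: level=0
    D->A: in-degree(A)=0, level(A)=1, enqueue
  process E: level=0
    E->H: in-degree(H)=0, level(H)=1, enqueue
  process G: level=0
    G->B: in-degree(B)=0, level(B)=1, enqueue
    G->C: in-degree(C)=0, level(C)=1, enqueue
  process A: level=1
  process H: level=1
  process B: level=1
  process C: level=1
    C->F: in-degree(F)=0, level(F)=2, enqueue
  process F: level=2
All levels: A:1, B:1, C:1, D:0, E:0, F:2, G:0, H:1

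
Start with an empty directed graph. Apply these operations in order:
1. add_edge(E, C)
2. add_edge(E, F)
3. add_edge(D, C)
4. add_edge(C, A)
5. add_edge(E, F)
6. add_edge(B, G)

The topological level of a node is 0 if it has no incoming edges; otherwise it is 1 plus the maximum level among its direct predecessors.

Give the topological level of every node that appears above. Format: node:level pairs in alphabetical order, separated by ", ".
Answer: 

Op 1: add_edge(E, C). Edges now: 1
Op 2: add_edge(E, F). Edges now: 2
Op 3: add_edge(D, C). Edges now: 3
Op 4: add_edge(C, A). Edges now: 4
Op 5: add_edge(E, F) (duplicate, no change). Edges now: 4
Op 6: add_edge(B, G). Edges now: 5
Compute levels (Kahn BFS):
  sources (in-degree 0): B, D, E
  process B: level=0
    B->G: in-degree(G)=0, level(G)=1, enqueue
  process D: level=0
    D->C: in-degree(C)=1, level(C)>=1
  process E: level=0
    E->C: in-degree(C)=0, level(C)=1, enqueue
    E->F: in-degree(F)=0, level(F)=1, enqueue
  process G: level=1
  process C: level=1
    C->A: in-degree(A)=0, level(A)=2, enqueue
  process F: level=1
  process A: level=2
All levels: A:2, B:0, C:1, D:0, E:0, F:1, G:1

Answer: A:2, B:0, C:1, D:0, E:0, F:1, G:1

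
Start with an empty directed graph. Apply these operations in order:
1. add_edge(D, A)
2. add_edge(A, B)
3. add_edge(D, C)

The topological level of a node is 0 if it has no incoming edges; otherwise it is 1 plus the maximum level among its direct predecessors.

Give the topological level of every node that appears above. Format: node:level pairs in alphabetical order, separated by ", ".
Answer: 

Op 1: add_edge(D, A). Edges now: 1
Op 2: add_edge(A, B). Edges now: 2
Op 3: add_edge(D, C). Edges now: 3
Compute levels (Kahn BFS):
  sources (in-degree 0): D
  process D: level=0
    D->A: in-degree(A)=0, level(A)=1, enqueue
    D->C: in-degree(C)=0, level(C)=1, enqueue
  process A: level=1
    A->B: in-degree(B)=0, level(B)=2, enqueue
  process C: level=1
  process B: level=2
All levels: A:1, B:2, C:1, D:0

Answer: A:1, B:2, C:1, D:0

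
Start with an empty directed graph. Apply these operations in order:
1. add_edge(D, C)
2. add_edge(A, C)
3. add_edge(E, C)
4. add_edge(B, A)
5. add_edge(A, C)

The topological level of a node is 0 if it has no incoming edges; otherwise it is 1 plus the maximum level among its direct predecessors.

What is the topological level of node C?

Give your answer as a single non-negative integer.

Op 1: add_edge(D, C). Edges now: 1
Op 2: add_edge(A, C). Edges now: 2
Op 3: add_edge(E, C). Edges now: 3
Op 4: add_edge(B, A). Edges now: 4
Op 5: add_edge(A, C) (duplicate, no change). Edges now: 4
Compute levels (Kahn BFS):
  sources (in-degree 0): B, D, E
  process B: level=0
    B->A: in-degree(A)=0, level(A)=1, enqueue
  process D: level=0
    D->C: in-degree(C)=2, level(C)>=1
  process E: level=0
    E->C: in-degree(C)=1, level(C)>=1
  process A: level=1
    A->C: in-degree(C)=0, level(C)=2, enqueue
  process C: level=2
All levels: A:1, B:0, C:2, D:0, E:0
level(C) = 2

Answer: 2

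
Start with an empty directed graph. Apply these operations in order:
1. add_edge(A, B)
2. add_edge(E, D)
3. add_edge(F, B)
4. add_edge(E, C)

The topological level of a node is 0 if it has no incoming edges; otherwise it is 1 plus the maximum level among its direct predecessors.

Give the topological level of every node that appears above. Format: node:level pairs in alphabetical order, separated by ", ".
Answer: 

Answer: A:0, B:1, C:1, D:1, E:0, F:0

Derivation:
Op 1: add_edge(A, B). Edges now: 1
Op 2: add_edge(E, D). Edges now: 2
Op 3: add_edge(F, B). Edges now: 3
Op 4: add_edge(E, C). Edges now: 4
Compute levels (Kahn BFS):
  sources (in-degree 0): A, E, F
  process A: level=0
    A->B: in-degree(B)=1, level(B)>=1
  process E: level=0
    E->C: in-degree(C)=0, level(C)=1, enqueue
    E->D: in-degree(D)=0, level(D)=1, enqueue
  process F: level=0
    F->B: in-degree(B)=0, level(B)=1, enqueue
  process C: level=1
  process D: level=1
  process B: level=1
All levels: A:0, B:1, C:1, D:1, E:0, F:0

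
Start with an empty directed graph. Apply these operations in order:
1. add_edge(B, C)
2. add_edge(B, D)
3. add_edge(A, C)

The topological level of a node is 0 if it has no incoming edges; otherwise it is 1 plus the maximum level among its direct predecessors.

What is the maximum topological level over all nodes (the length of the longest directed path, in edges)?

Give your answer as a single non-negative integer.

Answer: 1

Derivation:
Op 1: add_edge(B, C). Edges now: 1
Op 2: add_edge(B, D). Edges now: 2
Op 3: add_edge(A, C). Edges now: 3
Compute levels (Kahn BFS):
  sources (in-degree 0): A, B
  process A: level=0
    A->C: in-degree(C)=1, level(C)>=1
  process B: level=0
    B->C: in-degree(C)=0, level(C)=1, enqueue
    B->D: in-degree(D)=0, level(D)=1, enqueue
  process C: level=1
  process D: level=1
All levels: A:0, B:0, C:1, D:1
max level = 1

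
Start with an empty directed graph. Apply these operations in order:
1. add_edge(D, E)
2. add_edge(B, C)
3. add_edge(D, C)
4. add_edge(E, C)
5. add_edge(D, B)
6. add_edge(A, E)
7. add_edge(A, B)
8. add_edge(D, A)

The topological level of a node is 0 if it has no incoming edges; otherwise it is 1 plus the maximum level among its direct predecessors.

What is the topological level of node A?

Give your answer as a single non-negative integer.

Op 1: add_edge(D, E). Edges now: 1
Op 2: add_edge(B, C). Edges now: 2
Op 3: add_edge(D, C). Edges now: 3
Op 4: add_edge(E, C). Edges now: 4
Op 5: add_edge(D, B). Edges now: 5
Op 6: add_edge(A, E). Edges now: 6
Op 7: add_edge(A, B). Edges now: 7
Op 8: add_edge(D, A). Edges now: 8
Compute levels (Kahn BFS):
  sources (in-degree 0): D
  process D: level=0
    D->A: in-degree(A)=0, level(A)=1, enqueue
    D->B: in-degree(B)=1, level(B)>=1
    D->C: in-degree(C)=2, level(C)>=1
    D->E: in-degree(E)=1, level(E)>=1
  process A: level=1
    A->B: in-degree(B)=0, level(B)=2, enqueue
    A->E: in-degree(E)=0, level(E)=2, enqueue
  process B: level=2
    B->C: in-degree(C)=1, level(C)>=3
  process E: level=2
    E->C: in-degree(C)=0, level(C)=3, enqueue
  process C: level=3
All levels: A:1, B:2, C:3, D:0, E:2
level(A) = 1

Answer: 1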